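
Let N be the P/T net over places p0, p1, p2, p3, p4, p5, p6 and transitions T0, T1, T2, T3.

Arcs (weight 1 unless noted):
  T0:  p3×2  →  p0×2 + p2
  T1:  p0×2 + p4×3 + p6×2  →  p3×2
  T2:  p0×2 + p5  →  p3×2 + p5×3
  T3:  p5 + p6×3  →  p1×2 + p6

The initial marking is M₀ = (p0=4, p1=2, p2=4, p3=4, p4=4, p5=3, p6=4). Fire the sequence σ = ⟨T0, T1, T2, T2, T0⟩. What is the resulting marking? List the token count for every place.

step 1: fire T0:  (p0=4, p1=2, p2=4, p3=4, p4=4, p5=3, p6=4) → (p0=6, p1=2, p2=5, p3=2, p4=4, p5=3, p6=4)
step 2: fire T1:  (p0=6, p1=2, p2=5, p3=2, p4=4, p5=3, p6=4) → (p0=4, p1=2, p2=5, p3=4, p4=1, p5=3, p6=2)
step 3: fire T2:  (p0=4, p1=2, p2=5, p3=4, p4=1, p5=3, p6=2) → (p0=2, p1=2, p2=5, p3=6, p4=1, p5=5, p6=2)
step 4: fire T2:  (p0=2, p1=2, p2=5, p3=6, p4=1, p5=5, p6=2) → (p0=0, p1=2, p2=5, p3=8, p4=1, p5=7, p6=2)
step 5: fire T0:  (p0=0, p1=2, p2=5, p3=8, p4=1, p5=7, p6=2) → (p0=2, p1=2, p2=6, p3=6, p4=1, p5=7, p6=2)

(p0=2, p1=2, p2=6, p3=6, p4=1, p5=7, p6=2)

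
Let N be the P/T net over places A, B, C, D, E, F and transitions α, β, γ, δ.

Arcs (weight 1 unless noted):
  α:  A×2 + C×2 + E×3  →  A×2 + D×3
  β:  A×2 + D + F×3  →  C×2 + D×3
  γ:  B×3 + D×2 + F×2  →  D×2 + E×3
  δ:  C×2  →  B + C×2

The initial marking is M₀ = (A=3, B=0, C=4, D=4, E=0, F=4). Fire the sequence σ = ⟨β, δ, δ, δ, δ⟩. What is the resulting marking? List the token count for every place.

(A=1, B=4, C=6, D=6, E=0, F=1)

step 1: fire β:  (A=3, B=0, C=4, D=4, E=0, F=4) → (A=1, B=0, C=6, D=6, E=0, F=1)
step 2: fire δ:  (A=1, B=0, C=6, D=6, E=0, F=1) → (A=1, B=1, C=6, D=6, E=0, F=1)
step 3: fire δ:  (A=1, B=1, C=6, D=6, E=0, F=1) → (A=1, B=2, C=6, D=6, E=0, F=1)
step 4: fire δ:  (A=1, B=2, C=6, D=6, E=0, F=1) → (A=1, B=3, C=6, D=6, E=0, F=1)
step 5: fire δ:  (A=1, B=3, C=6, D=6, E=0, F=1) → (A=1, B=4, C=6, D=6, E=0, F=1)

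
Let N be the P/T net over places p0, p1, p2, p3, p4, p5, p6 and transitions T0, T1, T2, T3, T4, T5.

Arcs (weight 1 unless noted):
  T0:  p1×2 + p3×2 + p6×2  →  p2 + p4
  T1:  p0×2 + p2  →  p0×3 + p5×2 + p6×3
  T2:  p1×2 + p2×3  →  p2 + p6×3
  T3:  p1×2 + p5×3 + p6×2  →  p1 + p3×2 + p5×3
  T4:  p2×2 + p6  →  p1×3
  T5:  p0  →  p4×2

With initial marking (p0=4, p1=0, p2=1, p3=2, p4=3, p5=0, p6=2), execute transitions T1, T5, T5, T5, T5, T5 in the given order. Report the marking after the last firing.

step 1: fire T1:  (p0=4, p1=0, p2=1, p3=2, p4=3, p5=0, p6=2) → (p0=5, p1=0, p2=0, p3=2, p4=3, p5=2, p6=5)
step 2: fire T5:  (p0=5, p1=0, p2=0, p3=2, p4=3, p5=2, p6=5) → (p0=4, p1=0, p2=0, p3=2, p4=5, p5=2, p6=5)
step 3: fire T5:  (p0=4, p1=0, p2=0, p3=2, p4=5, p5=2, p6=5) → (p0=3, p1=0, p2=0, p3=2, p4=7, p5=2, p6=5)
step 4: fire T5:  (p0=3, p1=0, p2=0, p3=2, p4=7, p5=2, p6=5) → (p0=2, p1=0, p2=0, p3=2, p4=9, p5=2, p6=5)
step 5: fire T5:  (p0=2, p1=0, p2=0, p3=2, p4=9, p5=2, p6=5) → (p0=1, p1=0, p2=0, p3=2, p4=11, p5=2, p6=5)
step 6: fire T5:  (p0=1, p1=0, p2=0, p3=2, p4=11, p5=2, p6=5) → (p0=0, p1=0, p2=0, p3=2, p4=13, p5=2, p6=5)

(p0=0, p1=0, p2=0, p3=2, p4=13, p5=2, p6=5)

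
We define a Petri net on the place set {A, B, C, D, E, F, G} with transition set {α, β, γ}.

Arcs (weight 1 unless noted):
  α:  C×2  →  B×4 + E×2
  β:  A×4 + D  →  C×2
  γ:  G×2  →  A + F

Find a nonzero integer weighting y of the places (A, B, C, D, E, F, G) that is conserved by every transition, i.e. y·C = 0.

Incidence matrix C (rows=places, cols=transitions):
        α    β    γ
    A   0   -4    1
    B   4    0    0
    C  -2    2    0
    D   0   -1    0
    E   2    0    0
    F   0    0    1
    G   0    0   -2

Candidate y = [0, 1, 2, 4, 0, 0, 0]; check y·C column-wise:
  col α: 1·4 + 2·-2 + 4·0 + 0·2 = 0
  col β: 0·-4 + 1·0 + 2·2 + 4·-1 = 0
  col γ: 0·1 + 1·0 + 2·0 + 4·0 + 0·1 + 0·-2 = 0

y = (A:0, B:1, C:2, D:4, E:0, F:0, G:0)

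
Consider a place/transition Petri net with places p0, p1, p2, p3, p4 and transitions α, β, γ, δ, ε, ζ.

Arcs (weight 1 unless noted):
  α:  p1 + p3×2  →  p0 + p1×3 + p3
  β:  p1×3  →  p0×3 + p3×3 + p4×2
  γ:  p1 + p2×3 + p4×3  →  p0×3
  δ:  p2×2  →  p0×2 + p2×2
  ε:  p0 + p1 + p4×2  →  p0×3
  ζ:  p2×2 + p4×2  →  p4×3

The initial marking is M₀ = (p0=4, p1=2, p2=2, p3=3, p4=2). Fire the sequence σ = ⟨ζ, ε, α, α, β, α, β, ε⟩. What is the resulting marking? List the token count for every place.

step 1: fire ζ:  (p0=4, p1=2, p2=2, p3=3, p4=2) → (p0=4, p1=2, p2=0, p3=3, p4=3)
step 2: fire ε:  (p0=4, p1=2, p2=0, p3=3, p4=3) → (p0=6, p1=1, p2=0, p3=3, p4=1)
step 3: fire α:  (p0=6, p1=1, p2=0, p3=3, p4=1) → (p0=7, p1=3, p2=0, p3=2, p4=1)
step 4: fire α:  (p0=7, p1=3, p2=0, p3=2, p4=1) → (p0=8, p1=5, p2=0, p3=1, p4=1)
step 5: fire β:  (p0=8, p1=5, p2=0, p3=1, p4=1) → (p0=11, p1=2, p2=0, p3=4, p4=3)
step 6: fire α:  (p0=11, p1=2, p2=0, p3=4, p4=3) → (p0=12, p1=4, p2=0, p3=3, p4=3)
step 7: fire β:  (p0=12, p1=4, p2=0, p3=3, p4=3) → (p0=15, p1=1, p2=0, p3=6, p4=5)
step 8: fire ε:  (p0=15, p1=1, p2=0, p3=6, p4=5) → (p0=17, p1=0, p2=0, p3=6, p4=3)

(p0=17, p1=0, p2=0, p3=6, p4=3)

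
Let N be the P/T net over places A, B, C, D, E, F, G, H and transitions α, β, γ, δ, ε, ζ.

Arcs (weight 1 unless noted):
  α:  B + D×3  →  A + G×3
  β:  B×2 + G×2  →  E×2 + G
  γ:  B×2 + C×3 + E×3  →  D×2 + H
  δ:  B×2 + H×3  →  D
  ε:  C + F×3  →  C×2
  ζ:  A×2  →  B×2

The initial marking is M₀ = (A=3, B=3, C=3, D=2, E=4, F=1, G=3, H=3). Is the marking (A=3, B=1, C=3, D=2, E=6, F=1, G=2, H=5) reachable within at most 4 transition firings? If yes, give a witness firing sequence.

depth 0: 1 marking
depth 1: 5 markings reached so far
depth 2: 10 markings reached so far
depth 3: 16 markings reached so far
depth 4: 21 markings reached so far
target is not among the 21 markings reachable within 4 steps

NO — not reachable within 4 firings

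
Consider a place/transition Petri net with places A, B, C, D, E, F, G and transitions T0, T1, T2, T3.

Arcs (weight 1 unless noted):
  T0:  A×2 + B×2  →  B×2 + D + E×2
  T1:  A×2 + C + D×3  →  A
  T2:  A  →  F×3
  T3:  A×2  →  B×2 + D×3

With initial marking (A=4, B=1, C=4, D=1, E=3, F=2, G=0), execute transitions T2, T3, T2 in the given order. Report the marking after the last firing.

(A=0, B=3, C=4, D=4, E=3, F=8, G=0)

step 1: fire T2:  (A=4, B=1, C=4, D=1, E=3, F=2, G=0) → (A=3, B=1, C=4, D=1, E=3, F=5, G=0)
step 2: fire T3:  (A=3, B=1, C=4, D=1, E=3, F=5, G=0) → (A=1, B=3, C=4, D=4, E=3, F=5, G=0)
step 3: fire T2:  (A=1, B=3, C=4, D=4, E=3, F=5, G=0) → (A=0, B=3, C=4, D=4, E=3, F=8, G=0)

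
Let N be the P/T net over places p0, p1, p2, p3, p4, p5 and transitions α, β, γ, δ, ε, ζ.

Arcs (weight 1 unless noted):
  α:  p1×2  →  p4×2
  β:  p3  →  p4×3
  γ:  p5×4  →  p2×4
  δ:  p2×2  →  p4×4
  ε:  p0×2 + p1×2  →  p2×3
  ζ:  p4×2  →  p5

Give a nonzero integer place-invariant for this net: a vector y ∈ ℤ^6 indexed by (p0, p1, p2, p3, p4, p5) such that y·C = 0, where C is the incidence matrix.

Incidence matrix C (rows=places, cols=transitions):
        α    β    γ    δ    ε    ζ
   p0   0    0    0    0   -2    0
   p1  -2    0    0    0   -2    0
   p2   0    0    4   -2    3    0
   p3   0   -1    0    0    0    0
   p4   2    3    0    4    0   -2
   p5   0    0   -4    0    0    1

Candidate y = [2, 1, 2, 3, 1, 2]; check y·C column-wise:
  col α: 2·0 + 1·-2 + 2·0 + 3·0 + 1·2 + 2·0 = 0
  col β: 2·0 + 1·0 + 2·0 + 3·-1 + 1·3 + 2·0 = 0
  col γ: 2·0 + 1·0 + 2·4 + 3·0 + 1·0 + 2·-4 = 0
  col δ: 2·0 + 1·0 + 2·-2 + 3·0 + 1·4 + 2·0 = 0
  col ε: 2·-2 + 1·-2 + 2·3 + 3·0 + 1·0 + 2·0 = 0
  col ζ: 2·0 + 1·0 + 2·0 + 3·0 + 1·-2 + 2·1 = 0

y = (p0:2, p1:1, p2:2, p3:3, p4:1, p5:2)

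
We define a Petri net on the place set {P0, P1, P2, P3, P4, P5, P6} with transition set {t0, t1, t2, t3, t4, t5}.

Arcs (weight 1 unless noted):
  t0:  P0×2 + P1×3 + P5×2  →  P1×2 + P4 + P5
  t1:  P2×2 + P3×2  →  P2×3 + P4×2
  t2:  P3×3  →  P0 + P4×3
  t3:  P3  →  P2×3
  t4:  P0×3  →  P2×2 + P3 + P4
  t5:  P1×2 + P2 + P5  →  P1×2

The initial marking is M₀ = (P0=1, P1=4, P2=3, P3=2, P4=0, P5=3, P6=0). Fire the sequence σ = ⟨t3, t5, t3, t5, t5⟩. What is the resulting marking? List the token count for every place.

step 1: fire t3:  (P0=1, P1=4, P2=3, P3=2, P4=0, P5=3, P6=0) → (P0=1, P1=4, P2=6, P3=1, P4=0, P5=3, P6=0)
step 2: fire t5:  (P0=1, P1=4, P2=6, P3=1, P4=0, P5=3, P6=0) → (P0=1, P1=4, P2=5, P3=1, P4=0, P5=2, P6=0)
step 3: fire t3:  (P0=1, P1=4, P2=5, P3=1, P4=0, P5=2, P6=0) → (P0=1, P1=4, P2=8, P3=0, P4=0, P5=2, P6=0)
step 4: fire t5:  (P0=1, P1=4, P2=8, P3=0, P4=0, P5=2, P6=0) → (P0=1, P1=4, P2=7, P3=0, P4=0, P5=1, P6=0)
step 5: fire t5:  (P0=1, P1=4, P2=7, P3=0, P4=0, P5=1, P6=0) → (P0=1, P1=4, P2=6, P3=0, P4=0, P5=0, P6=0)

(P0=1, P1=4, P2=6, P3=0, P4=0, P5=0, P6=0)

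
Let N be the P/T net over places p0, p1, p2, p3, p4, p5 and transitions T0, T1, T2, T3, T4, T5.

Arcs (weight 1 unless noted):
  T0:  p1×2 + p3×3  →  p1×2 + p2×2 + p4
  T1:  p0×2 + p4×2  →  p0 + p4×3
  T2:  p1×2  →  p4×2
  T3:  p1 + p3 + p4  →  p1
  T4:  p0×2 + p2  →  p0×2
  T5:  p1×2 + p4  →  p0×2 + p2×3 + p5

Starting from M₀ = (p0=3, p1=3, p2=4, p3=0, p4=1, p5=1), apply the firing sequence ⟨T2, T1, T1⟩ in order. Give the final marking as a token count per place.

(p0=1, p1=1, p2=4, p3=0, p4=5, p5=1)

step 1: fire T2:  (p0=3, p1=3, p2=4, p3=0, p4=1, p5=1) → (p0=3, p1=1, p2=4, p3=0, p4=3, p5=1)
step 2: fire T1:  (p0=3, p1=1, p2=4, p3=0, p4=3, p5=1) → (p0=2, p1=1, p2=4, p3=0, p4=4, p5=1)
step 3: fire T1:  (p0=2, p1=1, p2=4, p3=0, p4=4, p5=1) → (p0=1, p1=1, p2=4, p3=0, p4=5, p5=1)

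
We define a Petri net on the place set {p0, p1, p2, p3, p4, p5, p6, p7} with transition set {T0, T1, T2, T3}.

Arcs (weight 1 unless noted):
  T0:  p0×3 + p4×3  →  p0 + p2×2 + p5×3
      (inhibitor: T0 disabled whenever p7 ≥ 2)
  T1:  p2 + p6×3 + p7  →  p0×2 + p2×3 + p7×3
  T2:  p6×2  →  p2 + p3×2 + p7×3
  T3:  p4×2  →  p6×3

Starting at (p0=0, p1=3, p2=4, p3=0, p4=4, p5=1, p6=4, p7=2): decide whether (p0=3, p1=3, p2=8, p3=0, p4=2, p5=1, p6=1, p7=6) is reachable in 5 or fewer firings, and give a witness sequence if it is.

depth 0: 1 marking
depth 1: 4 markings reached so far
depth 2: 8 markings reached so far
depth 3: 13 markings reached so far
depth 4: 18 markings reached so far
depth 5: 22 markings reached so far
target is not among the 22 markings reachable within 5 steps

NO — not reachable within 5 firings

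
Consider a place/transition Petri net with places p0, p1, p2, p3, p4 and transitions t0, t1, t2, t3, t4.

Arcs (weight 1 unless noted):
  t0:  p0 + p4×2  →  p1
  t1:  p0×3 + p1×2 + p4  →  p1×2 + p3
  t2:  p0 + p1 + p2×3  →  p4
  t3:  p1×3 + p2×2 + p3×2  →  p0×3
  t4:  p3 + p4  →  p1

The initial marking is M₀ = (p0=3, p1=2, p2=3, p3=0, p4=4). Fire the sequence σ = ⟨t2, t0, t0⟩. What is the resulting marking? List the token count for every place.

step 1: fire t2:  (p0=3, p1=2, p2=3, p3=0, p4=4) → (p0=2, p1=1, p2=0, p3=0, p4=5)
step 2: fire t0:  (p0=2, p1=1, p2=0, p3=0, p4=5) → (p0=1, p1=2, p2=0, p3=0, p4=3)
step 3: fire t0:  (p0=1, p1=2, p2=0, p3=0, p4=3) → (p0=0, p1=3, p2=0, p3=0, p4=1)

(p0=0, p1=3, p2=0, p3=0, p4=1)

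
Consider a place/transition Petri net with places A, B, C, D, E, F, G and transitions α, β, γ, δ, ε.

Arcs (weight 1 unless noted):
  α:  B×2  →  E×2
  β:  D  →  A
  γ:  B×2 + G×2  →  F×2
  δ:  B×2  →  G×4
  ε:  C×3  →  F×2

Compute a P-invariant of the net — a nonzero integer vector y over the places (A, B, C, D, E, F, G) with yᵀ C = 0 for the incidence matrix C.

Incidence matrix C (rows=places, cols=transitions):
        α    β    γ    δ    ε
    A   0    1    0    0    0
    B  -2    0   -2   -2    0
    C   0    0    0    0   -3
    D   0   -1    0    0    0
    E   2    0    0    0    0
    F   0    0    2    0    2
    G   0    0   -2    4    0

Candidate y = [1, 0, 0, 1, 0, 0, 0]; check y·C column-wise:
  col α: 1·0 + 0·-2 + 1·0 + 0·2 = 0
  col β: 1·1 + 1·-1 = 0
  col γ: 1·0 + 0·-2 + 1·0 + 0·2 + 0·-2 = 0
  col δ: 1·0 + 0·-2 + 1·0 + 0·4 = 0
  col ε: 1·0 + 0·-3 + 1·0 + 0·2 = 0

y = (A:1, B:0, C:0, D:1, E:0, F:0, G:0)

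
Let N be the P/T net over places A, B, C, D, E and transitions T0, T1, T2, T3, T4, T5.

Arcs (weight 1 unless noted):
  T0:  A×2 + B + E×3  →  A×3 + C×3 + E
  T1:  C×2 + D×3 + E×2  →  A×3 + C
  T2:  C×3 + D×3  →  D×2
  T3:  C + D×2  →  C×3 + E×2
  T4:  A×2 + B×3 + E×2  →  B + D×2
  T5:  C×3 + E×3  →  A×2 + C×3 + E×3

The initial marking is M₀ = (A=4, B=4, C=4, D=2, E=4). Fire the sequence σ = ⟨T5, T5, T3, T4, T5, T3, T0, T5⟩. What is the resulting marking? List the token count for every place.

(A=11, B=1, C=11, D=0, E=4)

step 1: fire T5:  (A=4, B=4, C=4, D=2, E=4) → (A=6, B=4, C=4, D=2, E=4)
step 2: fire T5:  (A=6, B=4, C=4, D=2, E=4) → (A=8, B=4, C=4, D=2, E=4)
step 3: fire T3:  (A=8, B=4, C=4, D=2, E=4) → (A=8, B=4, C=6, D=0, E=6)
step 4: fire T4:  (A=8, B=4, C=6, D=0, E=6) → (A=6, B=2, C=6, D=2, E=4)
step 5: fire T5:  (A=6, B=2, C=6, D=2, E=4) → (A=8, B=2, C=6, D=2, E=4)
step 6: fire T3:  (A=8, B=2, C=6, D=2, E=4) → (A=8, B=2, C=8, D=0, E=6)
step 7: fire T0:  (A=8, B=2, C=8, D=0, E=6) → (A=9, B=1, C=11, D=0, E=4)
step 8: fire T5:  (A=9, B=1, C=11, D=0, E=4) → (A=11, B=1, C=11, D=0, E=4)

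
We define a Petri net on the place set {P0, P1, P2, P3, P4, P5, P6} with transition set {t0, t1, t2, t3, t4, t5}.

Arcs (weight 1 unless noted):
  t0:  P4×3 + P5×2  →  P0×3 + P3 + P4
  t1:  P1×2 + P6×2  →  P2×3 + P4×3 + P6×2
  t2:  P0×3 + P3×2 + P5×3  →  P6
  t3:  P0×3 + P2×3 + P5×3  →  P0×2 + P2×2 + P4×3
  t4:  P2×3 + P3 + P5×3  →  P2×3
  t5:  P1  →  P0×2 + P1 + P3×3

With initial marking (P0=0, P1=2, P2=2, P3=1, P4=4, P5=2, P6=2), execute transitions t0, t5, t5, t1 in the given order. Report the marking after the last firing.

step 1: fire t0:  (P0=0, P1=2, P2=2, P3=1, P4=4, P5=2, P6=2) → (P0=3, P1=2, P2=2, P3=2, P4=2, P5=0, P6=2)
step 2: fire t5:  (P0=3, P1=2, P2=2, P3=2, P4=2, P5=0, P6=2) → (P0=5, P1=2, P2=2, P3=5, P4=2, P5=0, P6=2)
step 3: fire t5:  (P0=5, P1=2, P2=2, P3=5, P4=2, P5=0, P6=2) → (P0=7, P1=2, P2=2, P3=8, P4=2, P5=0, P6=2)
step 4: fire t1:  (P0=7, P1=2, P2=2, P3=8, P4=2, P5=0, P6=2) → (P0=7, P1=0, P2=5, P3=8, P4=5, P5=0, P6=2)

(P0=7, P1=0, P2=5, P3=8, P4=5, P5=0, P6=2)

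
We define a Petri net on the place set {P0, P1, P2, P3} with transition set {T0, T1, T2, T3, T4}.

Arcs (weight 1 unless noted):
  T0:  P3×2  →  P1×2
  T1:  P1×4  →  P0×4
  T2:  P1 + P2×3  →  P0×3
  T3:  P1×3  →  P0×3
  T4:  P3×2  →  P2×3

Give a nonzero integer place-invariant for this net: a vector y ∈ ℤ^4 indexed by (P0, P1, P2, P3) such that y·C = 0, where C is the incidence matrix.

Incidence matrix C (rows=places, cols=transitions):
       T0   T1   T2   T3   T4
   P0   0    4    3    3    0
   P1   2   -4   -1   -3    0
   P2   0    0   -3    0    3
   P3  -2    0    0    0   -2

Candidate y = [3, 3, 2, 3]; check y·C column-wise:
  col T0: 3·0 + 3·2 + 2·0 + 3·-2 = 0
  col T1: 3·4 + 3·-4 + 2·0 + 3·0 = 0
  col T2: 3·3 + 3·-1 + 2·-3 + 3·0 = 0
  col T3: 3·3 + 3·-3 + 2·0 + 3·0 = 0
  col T4: 3·0 + 3·0 + 2·3 + 3·-2 = 0

y = (P0:3, P1:3, P2:2, P3:3)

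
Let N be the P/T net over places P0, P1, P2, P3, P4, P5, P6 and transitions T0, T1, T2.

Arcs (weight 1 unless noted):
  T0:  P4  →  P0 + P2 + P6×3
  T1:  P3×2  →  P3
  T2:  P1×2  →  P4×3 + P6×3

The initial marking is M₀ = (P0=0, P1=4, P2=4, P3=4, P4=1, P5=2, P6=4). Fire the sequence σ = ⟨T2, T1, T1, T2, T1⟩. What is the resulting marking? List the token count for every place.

step 1: fire T2:  (P0=0, P1=4, P2=4, P3=4, P4=1, P5=2, P6=4) → (P0=0, P1=2, P2=4, P3=4, P4=4, P5=2, P6=7)
step 2: fire T1:  (P0=0, P1=2, P2=4, P3=4, P4=4, P5=2, P6=7) → (P0=0, P1=2, P2=4, P3=3, P4=4, P5=2, P6=7)
step 3: fire T1:  (P0=0, P1=2, P2=4, P3=3, P4=4, P5=2, P6=7) → (P0=0, P1=2, P2=4, P3=2, P4=4, P5=2, P6=7)
step 4: fire T2:  (P0=0, P1=2, P2=4, P3=2, P4=4, P5=2, P6=7) → (P0=0, P1=0, P2=4, P3=2, P4=7, P5=2, P6=10)
step 5: fire T1:  (P0=0, P1=0, P2=4, P3=2, P4=7, P5=2, P6=10) → (P0=0, P1=0, P2=4, P3=1, P4=7, P5=2, P6=10)

(P0=0, P1=0, P2=4, P3=1, P4=7, P5=2, P6=10)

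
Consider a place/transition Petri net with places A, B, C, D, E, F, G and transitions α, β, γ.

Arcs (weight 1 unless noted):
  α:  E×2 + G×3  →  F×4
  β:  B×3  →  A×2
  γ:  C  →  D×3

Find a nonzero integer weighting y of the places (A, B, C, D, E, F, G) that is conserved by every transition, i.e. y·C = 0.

Incidence matrix C (rows=places, cols=transitions):
        α    β    γ
    A   0    2    0
    B   0   -3    0
    C   0    0   -1
    D   0    0    3
    E  -2    0    0
    F   4    0    0
    G  -3    0    0

Candidate y = [3, 2, 0, 0, 0, 0, 0]; check y·C column-wise:
  col α: 3·0 + 2·0 + 0·-2 + 0·4 + 0·-3 = 0
  col β: 3·2 + 2·-3 = 0
  col γ: 3·0 + 2·0 + 0·-1 + 0·3 = 0

y = (A:3, B:2, C:0, D:0, E:0, F:0, G:0)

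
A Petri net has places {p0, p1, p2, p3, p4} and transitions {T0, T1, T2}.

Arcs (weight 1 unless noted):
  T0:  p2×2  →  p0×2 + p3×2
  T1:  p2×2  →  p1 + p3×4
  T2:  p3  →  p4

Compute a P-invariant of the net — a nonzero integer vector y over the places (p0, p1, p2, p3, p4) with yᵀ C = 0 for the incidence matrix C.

Incidence matrix C (rows=places, cols=transitions):
       T0   T1   T2
   p0   2    0    0
   p1   0    1    0
   p2  -2   -2    0
   p3   2    4   -1
   p4   0    0    1

Candidate y = [1, 2, 1, 0, 0]; check y·C column-wise:
  col T0: 1·2 + 2·0 + 1·-2 + 0·2 = 0
  col T1: 1·0 + 2·1 + 1·-2 + 0·4 = 0
  col T2: 1·0 + 2·0 + 1·0 + 0·-1 + 0·1 = 0

y = (p0:1, p1:2, p2:1, p3:0, p4:0)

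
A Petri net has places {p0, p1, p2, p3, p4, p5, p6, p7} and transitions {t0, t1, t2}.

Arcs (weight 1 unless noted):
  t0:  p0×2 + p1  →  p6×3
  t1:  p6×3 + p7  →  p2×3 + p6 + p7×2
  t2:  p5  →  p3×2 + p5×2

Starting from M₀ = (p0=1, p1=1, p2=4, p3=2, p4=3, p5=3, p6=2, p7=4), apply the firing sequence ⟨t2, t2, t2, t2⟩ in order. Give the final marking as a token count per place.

step 1: fire t2:  (p0=1, p1=1, p2=4, p3=2, p4=3, p5=3, p6=2, p7=4) → (p0=1, p1=1, p2=4, p3=4, p4=3, p5=4, p6=2, p7=4)
step 2: fire t2:  (p0=1, p1=1, p2=4, p3=4, p4=3, p5=4, p6=2, p7=4) → (p0=1, p1=1, p2=4, p3=6, p4=3, p5=5, p6=2, p7=4)
step 3: fire t2:  (p0=1, p1=1, p2=4, p3=6, p4=3, p5=5, p6=2, p7=4) → (p0=1, p1=1, p2=4, p3=8, p4=3, p5=6, p6=2, p7=4)
step 4: fire t2:  (p0=1, p1=1, p2=4, p3=8, p4=3, p5=6, p6=2, p7=4) → (p0=1, p1=1, p2=4, p3=10, p4=3, p5=7, p6=2, p7=4)

(p0=1, p1=1, p2=4, p3=10, p4=3, p5=7, p6=2, p7=4)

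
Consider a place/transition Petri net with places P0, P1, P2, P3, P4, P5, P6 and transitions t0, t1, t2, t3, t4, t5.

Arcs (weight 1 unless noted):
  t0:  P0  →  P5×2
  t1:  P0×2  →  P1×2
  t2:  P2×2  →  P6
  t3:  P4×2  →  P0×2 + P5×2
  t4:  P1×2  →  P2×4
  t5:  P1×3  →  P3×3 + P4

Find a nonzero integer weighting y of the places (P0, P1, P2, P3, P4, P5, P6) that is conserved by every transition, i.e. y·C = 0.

y = (P0:2, P1:2, P2:1, P3:1, P4:3, P5:1, P6:2)

Incidence matrix C (rows=places, cols=transitions):
       t0   t1   t2   t3   t4   t5
   P0  -1   -2    0    2    0    0
   P1   0    2    0    0   -2   -3
   P2   0    0   -2    0    4    0
   P3   0    0    0    0    0    3
   P4   0    0    0   -2    0    1
   P5   2    0    0    2    0    0
   P6   0    0    1    0    0    0

Candidate y = [2, 2, 1, 1, 3, 1, 2]; check y·C column-wise:
  col t0: 2·-1 + 2·0 + 1·0 + 1·0 + 3·0 + 1·2 + 2·0 = 0
  col t1: 2·-2 + 2·2 + 1·0 + 1·0 + 3·0 + 1·0 + 2·0 = 0
  col t2: 2·0 + 2·0 + 1·-2 + 1·0 + 3·0 + 1·0 + 2·1 = 0
  col t3: 2·2 + 2·0 + 1·0 + 1·0 + 3·-2 + 1·2 + 2·0 = 0
  col t4: 2·0 + 2·-2 + 1·4 + 1·0 + 3·0 + 1·0 + 2·0 = 0
  col t5: 2·0 + 2·-3 + 1·0 + 1·3 + 3·1 + 1·0 + 2·0 = 0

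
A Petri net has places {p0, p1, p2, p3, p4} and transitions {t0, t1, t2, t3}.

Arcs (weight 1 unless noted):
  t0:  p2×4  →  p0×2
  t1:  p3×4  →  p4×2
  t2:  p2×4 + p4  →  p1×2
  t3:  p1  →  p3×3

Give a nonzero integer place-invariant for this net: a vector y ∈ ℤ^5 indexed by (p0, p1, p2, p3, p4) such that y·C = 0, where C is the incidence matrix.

Incidence matrix C (rows=places, cols=transitions):
       t0   t1   t2   t3
   p0   2    0    0    0
   p1   0    0    2   -1
   p2  -4    0   -4    0
   p3   0   -4    0    3
   p4   0    2   -1    0

Candidate y = [2, 3, 1, 1, 2]; check y·C column-wise:
  col t0: 2·2 + 3·0 + 1·-4 + 1·0 + 2·0 = 0
  col t1: 2·0 + 3·0 + 1·0 + 1·-4 + 2·2 = 0
  col t2: 2·0 + 3·2 + 1·-4 + 1·0 + 2·-1 = 0
  col t3: 2·0 + 3·-1 + 1·0 + 1·3 + 2·0 = 0

y = (p0:2, p1:3, p2:1, p3:1, p4:2)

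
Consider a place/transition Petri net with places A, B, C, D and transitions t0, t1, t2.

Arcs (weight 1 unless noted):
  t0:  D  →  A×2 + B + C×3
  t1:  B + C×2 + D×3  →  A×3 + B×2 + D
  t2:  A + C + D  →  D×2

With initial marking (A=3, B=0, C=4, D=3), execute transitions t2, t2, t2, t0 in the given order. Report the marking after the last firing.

(A=2, B=1, C=4, D=5)

step 1: fire t2:  (A=3, B=0, C=4, D=3) → (A=2, B=0, C=3, D=4)
step 2: fire t2:  (A=2, B=0, C=3, D=4) → (A=1, B=0, C=2, D=5)
step 3: fire t2:  (A=1, B=0, C=2, D=5) → (A=0, B=0, C=1, D=6)
step 4: fire t0:  (A=0, B=0, C=1, D=6) → (A=2, B=1, C=4, D=5)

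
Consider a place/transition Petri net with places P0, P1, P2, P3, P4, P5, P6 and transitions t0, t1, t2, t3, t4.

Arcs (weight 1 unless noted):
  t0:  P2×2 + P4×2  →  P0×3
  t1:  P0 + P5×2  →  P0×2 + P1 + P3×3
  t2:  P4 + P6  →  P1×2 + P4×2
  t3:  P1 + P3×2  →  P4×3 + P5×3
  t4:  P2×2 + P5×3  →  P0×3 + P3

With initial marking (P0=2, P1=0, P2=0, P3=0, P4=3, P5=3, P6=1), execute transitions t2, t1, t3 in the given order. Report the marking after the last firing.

step 1: fire t2:  (P0=2, P1=0, P2=0, P3=0, P4=3, P5=3, P6=1) → (P0=2, P1=2, P2=0, P3=0, P4=4, P5=3, P6=0)
step 2: fire t1:  (P0=2, P1=2, P2=0, P3=0, P4=4, P5=3, P6=0) → (P0=3, P1=3, P2=0, P3=3, P4=4, P5=1, P6=0)
step 3: fire t3:  (P0=3, P1=3, P2=0, P3=3, P4=4, P5=1, P6=0) → (P0=3, P1=2, P2=0, P3=1, P4=7, P5=4, P6=0)

(P0=3, P1=2, P2=0, P3=1, P4=7, P5=4, P6=0)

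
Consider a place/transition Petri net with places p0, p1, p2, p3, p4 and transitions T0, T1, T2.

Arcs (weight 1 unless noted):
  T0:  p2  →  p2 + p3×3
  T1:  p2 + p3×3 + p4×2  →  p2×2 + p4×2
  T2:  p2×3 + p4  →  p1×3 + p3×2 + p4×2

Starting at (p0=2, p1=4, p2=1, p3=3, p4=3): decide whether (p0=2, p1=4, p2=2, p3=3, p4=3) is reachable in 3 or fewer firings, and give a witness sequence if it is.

step 1: fire T0:  (p0=2, p1=4, p2=1, p3=3, p4=3) → (p0=2, p1=4, p2=1, p3=6, p4=3)
step 2: fire T1:  (p0=2, p1=4, p2=1, p3=6, p4=3) → (p0=2, p1=4, p2=2, p3=3, p4=3)

YES — reachable via ⟨T0, T1⟩ (2 firings)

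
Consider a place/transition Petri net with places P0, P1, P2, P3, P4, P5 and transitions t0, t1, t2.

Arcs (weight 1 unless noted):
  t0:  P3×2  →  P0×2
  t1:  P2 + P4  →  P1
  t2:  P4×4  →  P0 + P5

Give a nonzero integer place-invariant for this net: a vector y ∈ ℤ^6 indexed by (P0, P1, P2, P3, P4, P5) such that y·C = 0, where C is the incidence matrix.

Incidence matrix C (rows=places, cols=transitions):
       t0   t1   t2
   P0   2    0    1
   P1   0    1    0
   P2   0   -1    0
   P3  -2    0    0
   P4   0   -1   -4
   P5   0    0    1

Candidate y = [0, 1, 1, 0, 0, 0]; check y·C column-wise:
  col t0: 0·2 + 1·0 + 1·0 + 0·-2 = 0
  col t1: 1·1 + 1·-1 + 0·-1 = 0
  col t2: 0·1 + 1·0 + 1·0 + 0·-4 + 0·1 = 0

y = (P0:0, P1:1, P2:1, P3:0, P4:0, P5:0)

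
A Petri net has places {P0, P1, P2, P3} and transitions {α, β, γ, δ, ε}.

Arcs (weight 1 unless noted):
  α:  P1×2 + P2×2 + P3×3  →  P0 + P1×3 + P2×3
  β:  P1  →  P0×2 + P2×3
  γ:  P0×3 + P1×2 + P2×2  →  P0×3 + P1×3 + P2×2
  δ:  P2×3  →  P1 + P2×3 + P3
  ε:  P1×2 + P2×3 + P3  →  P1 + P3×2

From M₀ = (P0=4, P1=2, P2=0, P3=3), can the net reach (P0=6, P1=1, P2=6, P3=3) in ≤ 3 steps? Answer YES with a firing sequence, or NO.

depth 0: 1 marking
depth 1: 2 markings reached so far
depth 2: 4 markings reached so far
depth 3: 9 markings reached so far
target is not among the 9 markings reachable within 3 steps

NO — not reachable within 3 firings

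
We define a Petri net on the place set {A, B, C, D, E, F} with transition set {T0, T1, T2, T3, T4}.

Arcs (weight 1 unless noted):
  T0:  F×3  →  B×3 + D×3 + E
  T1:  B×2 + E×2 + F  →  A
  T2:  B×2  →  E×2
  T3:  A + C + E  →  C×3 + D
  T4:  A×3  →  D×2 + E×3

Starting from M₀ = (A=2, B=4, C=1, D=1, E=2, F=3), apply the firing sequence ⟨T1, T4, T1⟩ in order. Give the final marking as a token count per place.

step 1: fire T1:  (A=2, B=4, C=1, D=1, E=2, F=3) → (A=3, B=2, C=1, D=1, E=0, F=2)
step 2: fire T4:  (A=3, B=2, C=1, D=1, E=0, F=2) → (A=0, B=2, C=1, D=3, E=3, F=2)
step 3: fire T1:  (A=0, B=2, C=1, D=3, E=3, F=2) → (A=1, B=0, C=1, D=3, E=1, F=1)

(A=1, B=0, C=1, D=3, E=1, F=1)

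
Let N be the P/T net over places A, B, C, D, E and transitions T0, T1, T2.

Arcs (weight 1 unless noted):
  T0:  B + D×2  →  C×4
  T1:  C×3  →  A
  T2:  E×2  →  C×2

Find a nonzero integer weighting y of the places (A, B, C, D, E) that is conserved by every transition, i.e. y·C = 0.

y = (A:0, B:2, C:0, D:-1, E:0)

Incidence matrix C (rows=places, cols=transitions):
       T0   T1   T2
    A   0    1    0
    B  -1    0    0
    C   4   -3    2
    D  -2    0    0
    E   0    0   -2

Candidate y = [0, 2, 0, -1, 0]; check y·C column-wise:
  col T0: 2·-1 + 0·4 + -1·-2 = 0
  col T1: 0·1 + 2·0 + 0·-3 + -1·0 = 0
  col T2: 2·0 + 0·2 + -1·0 + 0·-2 = 0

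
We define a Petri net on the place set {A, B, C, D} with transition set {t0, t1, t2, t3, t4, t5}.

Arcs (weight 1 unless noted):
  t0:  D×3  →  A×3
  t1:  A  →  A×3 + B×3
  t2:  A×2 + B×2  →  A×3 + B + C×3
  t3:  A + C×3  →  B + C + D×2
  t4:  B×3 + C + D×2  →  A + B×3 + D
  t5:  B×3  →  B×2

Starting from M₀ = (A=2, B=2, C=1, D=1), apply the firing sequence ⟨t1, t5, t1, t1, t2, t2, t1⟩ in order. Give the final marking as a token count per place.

step 1: fire t1:  (A=2, B=2, C=1, D=1) → (A=4, B=5, C=1, D=1)
step 2: fire t5:  (A=4, B=5, C=1, D=1) → (A=4, B=4, C=1, D=1)
step 3: fire t1:  (A=4, B=4, C=1, D=1) → (A=6, B=7, C=1, D=1)
step 4: fire t1:  (A=6, B=7, C=1, D=1) → (A=8, B=10, C=1, D=1)
step 5: fire t2:  (A=8, B=10, C=1, D=1) → (A=9, B=9, C=4, D=1)
step 6: fire t2:  (A=9, B=9, C=4, D=1) → (A=10, B=8, C=7, D=1)
step 7: fire t1:  (A=10, B=8, C=7, D=1) → (A=12, B=11, C=7, D=1)

(A=12, B=11, C=7, D=1)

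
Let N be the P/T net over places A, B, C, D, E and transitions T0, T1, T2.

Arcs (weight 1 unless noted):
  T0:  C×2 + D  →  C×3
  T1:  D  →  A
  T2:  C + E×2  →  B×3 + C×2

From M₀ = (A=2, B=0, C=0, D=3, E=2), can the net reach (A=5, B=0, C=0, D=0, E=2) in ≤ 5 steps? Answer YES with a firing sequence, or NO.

YES — reachable via ⟨T1, T1, T1⟩ (3 firings)

step 1: fire T1:  (A=2, B=0, C=0, D=3, E=2) → (A=3, B=0, C=0, D=2, E=2)
step 2: fire T1:  (A=3, B=0, C=0, D=2, E=2) → (A=4, B=0, C=0, D=1, E=2)
step 3: fire T1:  (A=4, B=0, C=0, D=1, E=2) → (A=5, B=0, C=0, D=0, E=2)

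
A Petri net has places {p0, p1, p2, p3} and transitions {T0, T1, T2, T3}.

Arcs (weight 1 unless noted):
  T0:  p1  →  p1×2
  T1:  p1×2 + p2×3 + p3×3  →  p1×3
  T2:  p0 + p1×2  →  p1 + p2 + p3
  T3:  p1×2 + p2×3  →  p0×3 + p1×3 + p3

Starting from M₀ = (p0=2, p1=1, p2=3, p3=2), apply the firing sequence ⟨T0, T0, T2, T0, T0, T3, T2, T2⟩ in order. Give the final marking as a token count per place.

step 1: fire T0:  (p0=2, p1=1, p2=3, p3=2) → (p0=2, p1=2, p2=3, p3=2)
step 2: fire T0:  (p0=2, p1=2, p2=3, p3=2) → (p0=2, p1=3, p2=3, p3=2)
step 3: fire T2:  (p0=2, p1=3, p2=3, p3=2) → (p0=1, p1=2, p2=4, p3=3)
step 4: fire T0:  (p0=1, p1=2, p2=4, p3=3) → (p0=1, p1=3, p2=4, p3=3)
step 5: fire T0:  (p0=1, p1=3, p2=4, p3=3) → (p0=1, p1=4, p2=4, p3=3)
step 6: fire T3:  (p0=1, p1=4, p2=4, p3=3) → (p0=4, p1=5, p2=1, p3=4)
step 7: fire T2:  (p0=4, p1=5, p2=1, p3=4) → (p0=3, p1=4, p2=2, p3=5)
step 8: fire T2:  (p0=3, p1=4, p2=2, p3=5) → (p0=2, p1=3, p2=3, p3=6)

(p0=2, p1=3, p2=3, p3=6)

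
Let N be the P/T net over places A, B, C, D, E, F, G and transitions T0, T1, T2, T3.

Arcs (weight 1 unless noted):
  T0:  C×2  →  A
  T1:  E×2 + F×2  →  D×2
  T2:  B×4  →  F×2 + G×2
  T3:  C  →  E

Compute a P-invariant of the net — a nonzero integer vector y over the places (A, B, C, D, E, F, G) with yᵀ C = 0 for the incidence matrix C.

y = (A:2, B:0, C:1, D:1, E:1, F:0, G:0)

Incidence matrix C (rows=places, cols=transitions):
       T0   T1   T2   T3
    A   1    0    0    0
    B   0    0   -4    0
    C  -2    0    0   -1
    D   0    2    0    0
    E   0   -2    0    1
    F   0   -2    2    0
    G   0    0    2    0

Candidate y = [2, 0, 1, 1, 1, 0, 0]; check y·C column-wise:
  col T0: 2·1 + 1·-2 + 1·0 + 1·0 = 0
  col T1: 2·0 + 1·0 + 1·2 + 1·-2 + 0·-2 = 0
  col T2: 2·0 + 0·-4 + 1·0 + 1·0 + 1·0 + 0·2 + 0·2 = 0
  col T3: 2·0 + 1·-1 + 1·0 + 1·1 = 0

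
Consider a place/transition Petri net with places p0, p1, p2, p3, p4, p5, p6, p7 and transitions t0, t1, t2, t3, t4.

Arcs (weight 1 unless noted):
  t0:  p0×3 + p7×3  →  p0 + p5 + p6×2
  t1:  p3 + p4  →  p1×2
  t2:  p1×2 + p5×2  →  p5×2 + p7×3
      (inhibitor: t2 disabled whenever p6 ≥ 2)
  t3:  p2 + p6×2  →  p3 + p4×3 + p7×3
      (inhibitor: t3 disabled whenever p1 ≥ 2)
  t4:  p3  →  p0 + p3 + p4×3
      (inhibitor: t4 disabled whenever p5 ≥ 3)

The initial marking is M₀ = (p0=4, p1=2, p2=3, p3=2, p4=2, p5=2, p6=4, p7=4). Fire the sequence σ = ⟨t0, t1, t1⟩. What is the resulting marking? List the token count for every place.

(p0=2, p1=6, p2=3, p3=0, p4=0, p5=3, p6=6, p7=1)

step 1: fire t0:  (p0=4, p1=2, p2=3, p3=2, p4=2, p5=2, p6=4, p7=4) → (p0=2, p1=2, p2=3, p3=2, p4=2, p5=3, p6=6, p7=1)
step 2: fire t1:  (p0=2, p1=2, p2=3, p3=2, p4=2, p5=3, p6=6, p7=1) → (p0=2, p1=4, p2=3, p3=1, p4=1, p5=3, p6=6, p7=1)
step 3: fire t1:  (p0=2, p1=4, p2=3, p3=1, p4=1, p5=3, p6=6, p7=1) → (p0=2, p1=6, p2=3, p3=0, p4=0, p5=3, p6=6, p7=1)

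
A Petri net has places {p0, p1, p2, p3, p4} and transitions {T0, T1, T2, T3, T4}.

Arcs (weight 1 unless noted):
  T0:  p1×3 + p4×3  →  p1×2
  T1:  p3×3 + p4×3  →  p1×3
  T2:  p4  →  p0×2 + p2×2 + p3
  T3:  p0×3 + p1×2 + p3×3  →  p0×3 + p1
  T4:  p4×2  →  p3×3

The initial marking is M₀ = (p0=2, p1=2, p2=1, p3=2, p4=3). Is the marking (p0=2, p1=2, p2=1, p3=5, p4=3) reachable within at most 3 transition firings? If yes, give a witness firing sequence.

depth 0: 1 marking
depth 1: 3 markings reached so far
depth 2: 6 markings reached so far
depth 3: 9 markings reached so far
target is not among the 9 markings reachable within 3 steps

NO — not reachable within 3 firings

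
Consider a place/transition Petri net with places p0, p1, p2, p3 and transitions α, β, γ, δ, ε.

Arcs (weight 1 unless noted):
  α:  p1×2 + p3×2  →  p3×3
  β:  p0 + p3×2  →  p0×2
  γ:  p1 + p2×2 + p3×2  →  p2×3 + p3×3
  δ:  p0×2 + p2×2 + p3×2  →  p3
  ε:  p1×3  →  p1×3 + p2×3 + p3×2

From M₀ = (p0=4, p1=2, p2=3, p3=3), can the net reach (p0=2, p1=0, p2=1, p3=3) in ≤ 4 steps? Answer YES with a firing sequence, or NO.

step 1: fire α:  (p0=4, p1=2, p2=3, p3=3) → (p0=4, p1=0, p2=3, p3=4)
step 2: fire δ:  (p0=4, p1=0, p2=3, p3=4) → (p0=2, p1=0, p2=1, p3=3)

YES — reachable via ⟨α, δ⟩ (2 firings)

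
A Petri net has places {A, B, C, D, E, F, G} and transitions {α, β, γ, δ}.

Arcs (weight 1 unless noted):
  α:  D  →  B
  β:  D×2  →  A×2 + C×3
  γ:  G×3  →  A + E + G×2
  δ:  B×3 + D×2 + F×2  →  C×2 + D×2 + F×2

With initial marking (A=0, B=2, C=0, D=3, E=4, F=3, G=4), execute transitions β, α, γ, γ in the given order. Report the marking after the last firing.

step 1: fire β:  (A=0, B=2, C=0, D=3, E=4, F=3, G=4) → (A=2, B=2, C=3, D=1, E=4, F=3, G=4)
step 2: fire α:  (A=2, B=2, C=3, D=1, E=4, F=3, G=4) → (A=2, B=3, C=3, D=0, E=4, F=3, G=4)
step 3: fire γ:  (A=2, B=3, C=3, D=0, E=4, F=3, G=4) → (A=3, B=3, C=3, D=0, E=5, F=3, G=3)
step 4: fire γ:  (A=3, B=3, C=3, D=0, E=5, F=3, G=3) → (A=4, B=3, C=3, D=0, E=6, F=3, G=2)

(A=4, B=3, C=3, D=0, E=6, F=3, G=2)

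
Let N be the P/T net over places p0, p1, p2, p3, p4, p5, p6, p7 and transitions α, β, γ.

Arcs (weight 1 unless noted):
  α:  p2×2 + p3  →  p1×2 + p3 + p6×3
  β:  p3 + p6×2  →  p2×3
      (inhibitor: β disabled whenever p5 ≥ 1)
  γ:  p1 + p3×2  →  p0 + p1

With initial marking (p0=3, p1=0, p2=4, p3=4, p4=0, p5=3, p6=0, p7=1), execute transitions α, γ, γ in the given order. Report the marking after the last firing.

step 1: fire α:  (p0=3, p1=0, p2=4, p3=4, p4=0, p5=3, p6=0, p7=1) → (p0=3, p1=2, p2=2, p3=4, p4=0, p5=3, p6=3, p7=1)
step 2: fire γ:  (p0=3, p1=2, p2=2, p3=4, p4=0, p5=3, p6=3, p7=1) → (p0=4, p1=2, p2=2, p3=2, p4=0, p5=3, p6=3, p7=1)
step 3: fire γ:  (p0=4, p1=2, p2=2, p3=2, p4=0, p5=3, p6=3, p7=1) → (p0=5, p1=2, p2=2, p3=0, p4=0, p5=3, p6=3, p7=1)

(p0=5, p1=2, p2=2, p3=0, p4=0, p5=3, p6=3, p7=1)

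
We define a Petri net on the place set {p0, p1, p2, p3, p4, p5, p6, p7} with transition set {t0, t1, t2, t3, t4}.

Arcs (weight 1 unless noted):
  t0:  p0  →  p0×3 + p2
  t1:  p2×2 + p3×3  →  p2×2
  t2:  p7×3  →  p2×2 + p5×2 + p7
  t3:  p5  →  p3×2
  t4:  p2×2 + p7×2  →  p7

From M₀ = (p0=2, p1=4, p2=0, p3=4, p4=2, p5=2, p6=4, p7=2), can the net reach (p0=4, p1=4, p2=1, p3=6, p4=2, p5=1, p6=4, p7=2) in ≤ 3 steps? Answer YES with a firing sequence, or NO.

YES — reachable via ⟨t0, t3⟩ (2 firings)

step 1: fire t0:  (p0=2, p1=4, p2=0, p3=4, p4=2, p5=2, p6=4, p7=2) → (p0=4, p1=4, p2=1, p3=4, p4=2, p5=2, p6=4, p7=2)
step 2: fire t3:  (p0=4, p1=4, p2=1, p3=4, p4=2, p5=2, p6=4, p7=2) → (p0=4, p1=4, p2=1, p3=6, p4=2, p5=1, p6=4, p7=2)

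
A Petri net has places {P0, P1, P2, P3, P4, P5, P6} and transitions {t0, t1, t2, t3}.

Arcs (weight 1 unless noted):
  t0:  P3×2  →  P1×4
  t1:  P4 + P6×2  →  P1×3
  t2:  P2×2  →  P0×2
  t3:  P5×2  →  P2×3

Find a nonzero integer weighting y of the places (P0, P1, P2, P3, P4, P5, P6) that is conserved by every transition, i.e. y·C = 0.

Incidence matrix C (rows=places, cols=transitions):
       t0   t1   t2   t3
   P0   0    0    2    0
   P1   4    3    0    0
   P2   0    0   -2    3
   P3  -2    0    0    0
   P4   0   -1    0    0
   P5   0    0    0   -2
   P6   0   -2    0    0

Candidate y = [0, 1, 0, 2, 3, 0, 0]; check y·C column-wise:
  col t0: 1·4 + 2·-2 + 3·0 = 0
  col t1: 1·3 + 2·0 + 3·-1 + 0·-2 = 0
  col t2: 0·2 + 1·0 + 0·-2 + 2·0 + 3·0 = 0
  col t3: 1·0 + 0·3 + 2·0 + 3·0 + 0·-2 = 0

y = (P0:0, P1:1, P2:0, P3:2, P4:3, P5:0, P6:0)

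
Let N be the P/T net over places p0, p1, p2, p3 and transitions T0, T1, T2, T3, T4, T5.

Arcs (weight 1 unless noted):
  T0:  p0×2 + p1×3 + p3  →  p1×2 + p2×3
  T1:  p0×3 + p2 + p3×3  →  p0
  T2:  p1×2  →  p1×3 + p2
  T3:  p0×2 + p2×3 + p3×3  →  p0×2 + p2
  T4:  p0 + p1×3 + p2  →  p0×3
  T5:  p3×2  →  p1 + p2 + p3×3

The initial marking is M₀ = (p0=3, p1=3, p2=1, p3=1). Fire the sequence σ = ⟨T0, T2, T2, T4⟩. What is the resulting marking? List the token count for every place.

step 1: fire T0:  (p0=3, p1=3, p2=1, p3=1) → (p0=1, p1=2, p2=4, p3=0)
step 2: fire T2:  (p0=1, p1=2, p2=4, p3=0) → (p0=1, p1=3, p2=5, p3=0)
step 3: fire T2:  (p0=1, p1=3, p2=5, p3=0) → (p0=1, p1=4, p2=6, p3=0)
step 4: fire T4:  (p0=1, p1=4, p2=6, p3=0) → (p0=3, p1=1, p2=5, p3=0)

(p0=3, p1=1, p2=5, p3=0)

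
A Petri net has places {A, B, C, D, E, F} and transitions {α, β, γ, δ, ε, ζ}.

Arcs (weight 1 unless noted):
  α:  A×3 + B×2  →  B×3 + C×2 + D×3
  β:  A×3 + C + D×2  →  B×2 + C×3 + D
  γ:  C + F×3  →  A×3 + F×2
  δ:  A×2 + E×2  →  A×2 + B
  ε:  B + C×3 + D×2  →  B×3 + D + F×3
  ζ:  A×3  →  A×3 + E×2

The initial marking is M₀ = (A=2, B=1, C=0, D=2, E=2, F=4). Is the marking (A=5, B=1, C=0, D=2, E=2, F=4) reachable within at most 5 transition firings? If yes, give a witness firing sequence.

NO — not reachable within 5 firings

depth 0: 1 marking
depth 1: 2 markings reached so far
depth 2: 2 markings reached so far
(frontier empty at depth 2; search complete)
target is not among the 2 markings reachable within 5 steps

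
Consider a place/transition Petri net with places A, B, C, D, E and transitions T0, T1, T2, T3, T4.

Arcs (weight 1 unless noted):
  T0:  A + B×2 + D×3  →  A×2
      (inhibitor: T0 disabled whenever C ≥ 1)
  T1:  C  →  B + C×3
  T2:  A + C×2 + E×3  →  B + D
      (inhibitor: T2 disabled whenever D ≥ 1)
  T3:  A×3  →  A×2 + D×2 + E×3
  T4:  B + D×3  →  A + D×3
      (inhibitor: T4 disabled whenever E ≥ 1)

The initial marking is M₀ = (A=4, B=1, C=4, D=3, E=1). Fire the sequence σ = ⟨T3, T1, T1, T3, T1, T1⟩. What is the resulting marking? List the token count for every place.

step 1: fire T3:  (A=4, B=1, C=4, D=3, E=1) → (A=3, B=1, C=4, D=5, E=4)
step 2: fire T1:  (A=3, B=1, C=4, D=5, E=4) → (A=3, B=2, C=6, D=5, E=4)
step 3: fire T1:  (A=3, B=2, C=6, D=5, E=4) → (A=3, B=3, C=8, D=5, E=4)
step 4: fire T3:  (A=3, B=3, C=8, D=5, E=4) → (A=2, B=3, C=8, D=7, E=7)
step 5: fire T1:  (A=2, B=3, C=8, D=7, E=7) → (A=2, B=4, C=10, D=7, E=7)
step 6: fire T1:  (A=2, B=4, C=10, D=7, E=7) → (A=2, B=5, C=12, D=7, E=7)

(A=2, B=5, C=12, D=7, E=7)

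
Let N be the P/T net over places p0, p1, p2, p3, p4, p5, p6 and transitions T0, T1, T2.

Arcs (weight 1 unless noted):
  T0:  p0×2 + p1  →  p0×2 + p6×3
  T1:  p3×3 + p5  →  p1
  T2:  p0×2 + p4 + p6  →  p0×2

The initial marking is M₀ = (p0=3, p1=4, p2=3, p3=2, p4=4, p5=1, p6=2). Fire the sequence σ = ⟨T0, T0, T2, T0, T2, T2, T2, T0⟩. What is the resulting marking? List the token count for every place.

step 1: fire T0:  (p0=3, p1=4, p2=3, p3=2, p4=4, p5=1, p6=2) → (p0=3, p1=3, p2=3, p3=2, p4=4, p5=1, p6=5)
step 2: fire T0:  (p0=3, p1=3, p2=3, p3=2, p4=4, p5=1, p6=5) → (p0=3, p1=2, p2=3, p3=2, p4=4, p5=1, p6=8)
step 3: fire T2:  (p0=3, p1=2, p2=3, p3=2, p4=4, p5=1, p6=8) → (p0=3, p1=2, p2=3, p3=2, p4=3, p5=1, p6=7)
step 4: fire T0:  (p0=3, p1=2, p2=3, p3=2, p4=3, p5=1, p6=7) → (p0=3, p1=1, p2=3, p3=2, p4=3, p5=1, p6=10)
step 5: fire T2:  (p0=3, p1=1, p2=3, p3=2, p4=3, p5=1, p6=10) → (p0=3, p1=1, p2=3, p3=2, p4=2, p5=1, p6=9)
step 6: fire T2:  (p0=3, p1=1, p2=3, p3=2, p4=2, p5=1, p6=9) → (p0=3, p1=1, p2=3, p3=2, p4=1, p5=1, p6=8)
step 7: fire T2:  (p0=3, p1=1, p2=3, p3=2, p4=1, p5=1, p6=8) → (p0=3, p1=1, p2=3, p3=2, p4=0, p5=1, p6=7)
step 8: fire T0:  (p0=3, p1=1, p2=3, p3=2, p4=0, p5=1, p6=7) → (p0=3, p1=0, p2=3, p3=2, p4=0, p5=1, p6=10)

(p0=3, p1=0, p2=3, p3=2, p4=0, p5=1, p6=10)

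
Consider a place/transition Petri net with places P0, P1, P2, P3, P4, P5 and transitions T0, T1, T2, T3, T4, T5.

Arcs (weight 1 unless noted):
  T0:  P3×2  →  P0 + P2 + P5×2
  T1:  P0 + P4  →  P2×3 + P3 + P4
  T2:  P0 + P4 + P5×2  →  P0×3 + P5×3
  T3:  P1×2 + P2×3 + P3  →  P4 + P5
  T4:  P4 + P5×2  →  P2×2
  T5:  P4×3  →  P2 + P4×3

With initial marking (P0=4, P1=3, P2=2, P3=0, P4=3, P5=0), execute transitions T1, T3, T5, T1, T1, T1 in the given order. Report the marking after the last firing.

step 1: fire T1:  (P0=4, P1=3, P2=2, P3=0, P4=3, P5=0) → (P0=3, P1=3, P2=5, P3=1, P4=3, P5=0)
step 2: fire T3:  (P0=3, P1=3, P2=5, P3=1, P4=3, P5=0) → (P0=3, P1=1, P2=2, P3=0, P4=4, P5=1)
step 3: fire T5:  (P0=3, P1=1, P2=2, P3=0, P4=4, P5=1) → (P0=3, P1=1, P2=3, P3=0, P4=4, P5=1)
step 4: fire T1:  (P0=3, P1=1, P2=3, P3=0, P4=4, P5=1) → (P0=2, P1=1, P2=6, P3=1, P4=4, P5=1)
step 5: fire T1:  (P0=2, P1=1, P2=6, P3=1, P4=4, P5=1) → (P0=1, P1=1, P2=9, P3=2, P4=4, P5=1)
step 6: fire T1:  (P0=1, P1=1, P2=9, P3=2, P4=4, P5=1) → (P0=0, P1=1, P2=12, P3=3, P4=4, P5=1)

(P0=0, P1=1, P2=12, P3=3, P4=4, P5=1)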